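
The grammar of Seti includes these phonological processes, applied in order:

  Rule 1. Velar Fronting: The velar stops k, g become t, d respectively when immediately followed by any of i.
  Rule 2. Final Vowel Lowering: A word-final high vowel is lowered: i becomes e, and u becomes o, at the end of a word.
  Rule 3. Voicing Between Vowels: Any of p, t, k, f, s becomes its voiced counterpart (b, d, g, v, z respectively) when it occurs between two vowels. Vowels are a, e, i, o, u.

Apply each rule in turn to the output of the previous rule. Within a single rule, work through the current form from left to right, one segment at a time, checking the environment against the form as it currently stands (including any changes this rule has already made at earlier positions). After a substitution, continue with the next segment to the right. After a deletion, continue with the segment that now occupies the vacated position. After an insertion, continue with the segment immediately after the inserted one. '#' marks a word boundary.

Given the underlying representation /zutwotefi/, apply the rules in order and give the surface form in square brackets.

[zutwodeve]

Rule 1 Velar Fronting: no change — [zutwotefi]
Rule 2 Final Vowel Lowering: [zutwotefi] → [zutwotefe]
Rule 3 Voicing Between Vowels: [zutwotefe] → [zutwodeve]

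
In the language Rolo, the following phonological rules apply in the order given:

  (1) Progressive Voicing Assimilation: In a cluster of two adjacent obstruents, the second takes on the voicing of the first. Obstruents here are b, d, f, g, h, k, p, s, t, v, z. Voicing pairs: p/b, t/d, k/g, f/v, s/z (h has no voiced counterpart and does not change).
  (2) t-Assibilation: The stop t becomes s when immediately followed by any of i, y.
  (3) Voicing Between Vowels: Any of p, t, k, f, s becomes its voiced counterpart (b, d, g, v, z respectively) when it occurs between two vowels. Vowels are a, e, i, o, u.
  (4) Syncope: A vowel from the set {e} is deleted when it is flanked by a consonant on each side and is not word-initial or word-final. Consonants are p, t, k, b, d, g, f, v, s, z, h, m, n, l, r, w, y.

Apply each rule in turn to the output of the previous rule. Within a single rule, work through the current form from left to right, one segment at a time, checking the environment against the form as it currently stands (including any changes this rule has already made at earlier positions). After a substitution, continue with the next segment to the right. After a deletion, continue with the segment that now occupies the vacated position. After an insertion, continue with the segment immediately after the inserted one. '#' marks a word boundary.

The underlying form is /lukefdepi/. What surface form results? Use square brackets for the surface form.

(1) Progressive Voicing Assimilation: [lukefdepi] → [lukeftepi]
(2) t-Assibilation: no change — [lukeftepi]
(3) Voicing Between Vowels: [lukeftepi] → [lugeftebi]
(4) Syncope: [lugeftebi] → [lugftbi]

[lugftbi]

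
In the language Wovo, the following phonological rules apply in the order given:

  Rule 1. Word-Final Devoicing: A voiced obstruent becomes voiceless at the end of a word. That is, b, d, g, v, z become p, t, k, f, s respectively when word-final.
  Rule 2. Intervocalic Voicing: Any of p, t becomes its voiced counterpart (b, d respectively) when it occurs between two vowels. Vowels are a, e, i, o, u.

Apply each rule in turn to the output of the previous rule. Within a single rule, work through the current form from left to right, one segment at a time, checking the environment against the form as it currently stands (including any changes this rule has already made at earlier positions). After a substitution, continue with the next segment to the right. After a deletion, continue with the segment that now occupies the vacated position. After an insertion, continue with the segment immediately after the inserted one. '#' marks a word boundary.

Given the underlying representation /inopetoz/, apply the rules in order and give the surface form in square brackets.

[inobedos]

Rule 1 Word-Final Devoicing: [inopetoz] → [inopetos]
Rule 2 Intervocalic Voicing: [inopetos] → [inobedos]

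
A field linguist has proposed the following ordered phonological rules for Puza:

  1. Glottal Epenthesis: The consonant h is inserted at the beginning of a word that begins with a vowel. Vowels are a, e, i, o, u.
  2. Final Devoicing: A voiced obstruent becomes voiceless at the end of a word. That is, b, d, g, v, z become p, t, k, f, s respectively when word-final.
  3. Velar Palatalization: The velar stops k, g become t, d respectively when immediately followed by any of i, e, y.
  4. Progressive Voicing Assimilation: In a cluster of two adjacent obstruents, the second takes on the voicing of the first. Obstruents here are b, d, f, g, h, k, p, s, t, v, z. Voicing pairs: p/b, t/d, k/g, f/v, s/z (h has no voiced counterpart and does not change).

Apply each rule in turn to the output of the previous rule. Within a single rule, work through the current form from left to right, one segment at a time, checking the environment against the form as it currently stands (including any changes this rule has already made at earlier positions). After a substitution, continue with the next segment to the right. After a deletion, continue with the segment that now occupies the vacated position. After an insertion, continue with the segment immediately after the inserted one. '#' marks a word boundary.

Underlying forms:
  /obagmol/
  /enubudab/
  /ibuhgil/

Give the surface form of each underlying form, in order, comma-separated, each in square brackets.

/obagmol/:
  1 Glottal Epenthesis: [obagmol] → [hobagmol]
  2 Final Devoicing: no change — [hobagmol]
  3 Velar Palatalization: no change — [hobagmol]
  4 Progressive Voicing Assimilation: no change — [hobagmol]
/enubudab/:
  1 Glottal Epenthesis: [enubudab] → [henubudab]
  2 Final Devoicing: [henubudab] → [henubudap]
  3 Velar Palatalization: no change — [henubudap]
  4 Progressive Voicing Assimilation: no change — [henubudap]
/ibuhgil/:
  1 Glottal Epenthesis: [ibuhgil] → [hibuhgil]
  2 Final Devoicing: no change — [hibuhgil]
  3 Velar Palatalization: [hibuhgil] → [hibuhdil]
  4 Progressive Voicing Assimilation: [hibuhdil] → [hibuhtil]

[hobagmol], [henubudap], [hibuhtil]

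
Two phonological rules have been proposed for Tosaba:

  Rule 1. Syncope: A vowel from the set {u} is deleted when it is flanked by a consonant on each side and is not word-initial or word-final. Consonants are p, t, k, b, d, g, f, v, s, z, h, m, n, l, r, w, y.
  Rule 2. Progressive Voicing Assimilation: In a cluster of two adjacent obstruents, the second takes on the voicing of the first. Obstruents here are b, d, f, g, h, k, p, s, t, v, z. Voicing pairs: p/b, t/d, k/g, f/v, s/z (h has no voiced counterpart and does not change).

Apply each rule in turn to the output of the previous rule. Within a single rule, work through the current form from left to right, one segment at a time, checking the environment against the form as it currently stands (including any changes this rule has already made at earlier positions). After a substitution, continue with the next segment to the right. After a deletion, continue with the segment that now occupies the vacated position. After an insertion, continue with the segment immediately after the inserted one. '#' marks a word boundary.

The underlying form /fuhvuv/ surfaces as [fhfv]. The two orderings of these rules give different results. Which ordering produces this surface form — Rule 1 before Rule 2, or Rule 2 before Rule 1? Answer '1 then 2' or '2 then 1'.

Order 1 then 2:
  1 Syncope: [fuhvuv] → [fhvv]
  2 Progressive Voicing Assimilation: [fhvv] → [fhff]
  result: [fhff]
Order 2 then 1:
  2 Progressive Voicing Assimilation: [fuhvuv] → [fuhfuv]
  1 Syncope: [fuhfuv] → [fhfv]
  result: [fhfv]

2 then 1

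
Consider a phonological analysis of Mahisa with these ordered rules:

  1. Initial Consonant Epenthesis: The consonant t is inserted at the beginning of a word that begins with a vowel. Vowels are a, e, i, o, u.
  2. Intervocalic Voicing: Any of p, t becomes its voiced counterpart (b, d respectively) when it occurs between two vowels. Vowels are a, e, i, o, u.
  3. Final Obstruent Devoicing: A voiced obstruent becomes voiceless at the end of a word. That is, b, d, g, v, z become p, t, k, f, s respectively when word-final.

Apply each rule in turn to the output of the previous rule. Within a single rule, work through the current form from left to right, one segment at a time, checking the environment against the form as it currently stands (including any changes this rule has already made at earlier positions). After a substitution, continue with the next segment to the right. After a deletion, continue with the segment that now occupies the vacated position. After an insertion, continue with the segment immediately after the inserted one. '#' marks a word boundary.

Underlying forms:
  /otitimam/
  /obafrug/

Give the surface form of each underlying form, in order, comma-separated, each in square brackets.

/otitimam/:
  1 Initial Consonant Epenthesis: [otitimam] → [totitimam]
  2 Intervocalic Voicing: [totitimam] → [todidimam]
  3 Final Obstruent Devoicing: no change — [todidimam]
/obafrug/:
  1 Initial Consonant Epenthesis: [obafrug] → [tobafrug]
  2 Intervocalic Voicing: no change — [tobafrug]
  3 Final Obstruent Devoicing: [tobafrug] → [tobafruk]

[todidimam], [tobafruk]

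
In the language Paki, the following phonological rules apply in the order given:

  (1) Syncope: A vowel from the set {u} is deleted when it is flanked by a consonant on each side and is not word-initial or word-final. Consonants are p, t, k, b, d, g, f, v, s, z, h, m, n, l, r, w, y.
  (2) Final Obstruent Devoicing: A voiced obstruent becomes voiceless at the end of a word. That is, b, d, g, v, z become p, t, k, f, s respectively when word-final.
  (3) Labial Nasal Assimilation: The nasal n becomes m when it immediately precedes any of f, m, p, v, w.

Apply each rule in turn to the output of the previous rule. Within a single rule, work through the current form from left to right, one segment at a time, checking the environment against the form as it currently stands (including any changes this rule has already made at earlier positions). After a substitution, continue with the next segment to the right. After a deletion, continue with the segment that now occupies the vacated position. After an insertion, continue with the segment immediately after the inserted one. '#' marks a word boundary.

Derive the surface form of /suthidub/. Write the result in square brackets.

(1) Syncope: [suthidub] → [sthidb]
(2) Final Obstruent Devoicing: [sthidb] → [sthidp]
(3) Labial Nasal Assimilation: no change — [sthidp]

[sthidp]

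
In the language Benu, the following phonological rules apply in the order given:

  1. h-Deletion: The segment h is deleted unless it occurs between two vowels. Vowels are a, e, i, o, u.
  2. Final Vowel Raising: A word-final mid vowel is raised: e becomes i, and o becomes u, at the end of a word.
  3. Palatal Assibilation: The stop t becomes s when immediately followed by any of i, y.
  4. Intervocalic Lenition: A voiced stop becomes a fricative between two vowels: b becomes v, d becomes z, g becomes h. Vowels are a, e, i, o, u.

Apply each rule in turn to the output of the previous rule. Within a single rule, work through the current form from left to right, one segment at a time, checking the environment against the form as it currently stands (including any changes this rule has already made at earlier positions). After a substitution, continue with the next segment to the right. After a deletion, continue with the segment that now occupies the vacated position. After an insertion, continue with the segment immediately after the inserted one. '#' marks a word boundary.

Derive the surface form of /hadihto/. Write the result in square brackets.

1 h-Deletion: [hadihto] → [adito]
2 Final Vowel Raising: [adito] → [aditu]
3 Palatal Assibilation: no change — [aditu]
4 Intervocalic Lenition: [aditu] → [azitu]

[azitu]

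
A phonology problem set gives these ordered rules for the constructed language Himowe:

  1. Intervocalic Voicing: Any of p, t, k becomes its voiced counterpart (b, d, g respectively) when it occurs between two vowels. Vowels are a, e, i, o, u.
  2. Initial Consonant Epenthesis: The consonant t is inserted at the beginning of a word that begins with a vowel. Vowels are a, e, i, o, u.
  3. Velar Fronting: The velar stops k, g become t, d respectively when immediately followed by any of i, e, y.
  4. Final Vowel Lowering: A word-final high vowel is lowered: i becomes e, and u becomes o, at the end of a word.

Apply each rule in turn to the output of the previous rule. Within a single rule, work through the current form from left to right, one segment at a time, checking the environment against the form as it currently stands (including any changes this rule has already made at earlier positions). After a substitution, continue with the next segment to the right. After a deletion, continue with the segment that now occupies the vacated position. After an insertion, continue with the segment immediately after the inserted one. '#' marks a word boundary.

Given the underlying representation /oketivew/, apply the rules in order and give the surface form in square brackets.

[todedivew]

1 Intervocalic Voicing: [oketivew] → [ogedivew]
2 Initial Consonant Epenthesis: [ogedivew] → [togedivew]
3 Velar Fronting: [togedivew] → [todedivew]
4 Final Vowel Lowering: no change — [todedivew]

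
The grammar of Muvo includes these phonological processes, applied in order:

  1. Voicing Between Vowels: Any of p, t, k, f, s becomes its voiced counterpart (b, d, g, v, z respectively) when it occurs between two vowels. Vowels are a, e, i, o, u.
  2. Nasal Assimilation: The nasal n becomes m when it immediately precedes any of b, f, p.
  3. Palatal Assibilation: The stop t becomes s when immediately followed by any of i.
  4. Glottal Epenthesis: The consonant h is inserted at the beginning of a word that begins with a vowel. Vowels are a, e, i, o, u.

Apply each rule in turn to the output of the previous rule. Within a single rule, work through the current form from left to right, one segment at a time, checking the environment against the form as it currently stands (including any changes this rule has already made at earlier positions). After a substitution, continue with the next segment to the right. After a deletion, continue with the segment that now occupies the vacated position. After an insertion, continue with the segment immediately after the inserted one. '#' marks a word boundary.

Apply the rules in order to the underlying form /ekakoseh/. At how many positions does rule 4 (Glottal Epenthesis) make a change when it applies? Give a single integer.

1

1 Voicing Between Vowels: [ekakoseh] → [egagozeh]
2 Nasal Assimilation: no change — [egagozeh]
3 Palatal Assibilation: no change — [egagozeh]
4 Glottal Epenthesis: [egagozeh] → [hegagozeh]
Rule 4 changed 1 position(s).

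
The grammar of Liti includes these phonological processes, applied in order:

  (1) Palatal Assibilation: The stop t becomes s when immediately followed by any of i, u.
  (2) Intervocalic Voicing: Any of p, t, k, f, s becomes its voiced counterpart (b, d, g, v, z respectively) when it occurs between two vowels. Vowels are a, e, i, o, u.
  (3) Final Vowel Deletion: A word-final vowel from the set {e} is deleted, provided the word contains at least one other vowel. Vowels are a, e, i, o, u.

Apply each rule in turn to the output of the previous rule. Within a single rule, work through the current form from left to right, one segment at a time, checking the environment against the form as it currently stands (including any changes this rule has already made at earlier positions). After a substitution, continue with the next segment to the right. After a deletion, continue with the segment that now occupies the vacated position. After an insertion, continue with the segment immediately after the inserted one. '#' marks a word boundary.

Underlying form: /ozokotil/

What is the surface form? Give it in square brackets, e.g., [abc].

[ozogozil]

(1) Palatal Assibilation: [ozokotil] → [ozokosil]
(2) Intervocalic Voicing: [ozokosil] → [ozogozil]
(3) Final Vowel Deletion: no change — [ozogozil]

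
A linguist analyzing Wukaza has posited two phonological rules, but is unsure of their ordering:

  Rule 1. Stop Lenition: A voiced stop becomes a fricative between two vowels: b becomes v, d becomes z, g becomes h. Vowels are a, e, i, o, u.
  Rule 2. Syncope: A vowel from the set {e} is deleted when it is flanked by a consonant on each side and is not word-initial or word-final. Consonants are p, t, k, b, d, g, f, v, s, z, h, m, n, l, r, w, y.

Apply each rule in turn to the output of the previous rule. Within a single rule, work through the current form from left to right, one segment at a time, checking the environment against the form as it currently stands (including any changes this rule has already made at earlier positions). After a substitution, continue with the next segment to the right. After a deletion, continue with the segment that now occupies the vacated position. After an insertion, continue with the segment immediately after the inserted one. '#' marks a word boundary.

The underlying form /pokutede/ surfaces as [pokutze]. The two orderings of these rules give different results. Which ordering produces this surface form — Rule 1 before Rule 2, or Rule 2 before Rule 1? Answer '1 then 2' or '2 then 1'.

Order 1 then 2:
  1 Stop Lenition: [pokutede] → [pokuteze]
  2 Syncope: [pokuteze] → [pokutze]
  result: [pokutze]
Order 2 then 1:
  2 Syncope: [pokutede] → [pokutde]
  1 Stop Lenition: no change — [pokutde]
  result: [pokutde]

1 then 2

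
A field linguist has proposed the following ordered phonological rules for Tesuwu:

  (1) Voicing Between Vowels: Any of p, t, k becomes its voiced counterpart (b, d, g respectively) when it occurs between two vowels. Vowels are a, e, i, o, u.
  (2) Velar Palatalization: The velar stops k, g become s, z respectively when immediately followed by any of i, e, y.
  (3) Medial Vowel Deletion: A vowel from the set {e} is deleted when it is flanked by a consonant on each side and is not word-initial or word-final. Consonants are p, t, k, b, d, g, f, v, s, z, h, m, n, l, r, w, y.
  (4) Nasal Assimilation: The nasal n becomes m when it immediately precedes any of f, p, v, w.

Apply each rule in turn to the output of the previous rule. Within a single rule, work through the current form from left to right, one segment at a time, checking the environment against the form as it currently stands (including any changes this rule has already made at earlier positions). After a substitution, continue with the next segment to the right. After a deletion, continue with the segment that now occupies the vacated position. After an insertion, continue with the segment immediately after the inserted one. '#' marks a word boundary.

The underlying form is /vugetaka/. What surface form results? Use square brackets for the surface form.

[vuzdaga]

(1) Voicing Between Vowels: [vugetaka] → [vugedaga]
(2) Velar Palatalization: [vugedaga] → [vuzedaga]
(3) Medial Vowel Deletion: [vuzedaga] → [vuzdaga]
(4) Nasal Assimilation: no change — [vuzdaga]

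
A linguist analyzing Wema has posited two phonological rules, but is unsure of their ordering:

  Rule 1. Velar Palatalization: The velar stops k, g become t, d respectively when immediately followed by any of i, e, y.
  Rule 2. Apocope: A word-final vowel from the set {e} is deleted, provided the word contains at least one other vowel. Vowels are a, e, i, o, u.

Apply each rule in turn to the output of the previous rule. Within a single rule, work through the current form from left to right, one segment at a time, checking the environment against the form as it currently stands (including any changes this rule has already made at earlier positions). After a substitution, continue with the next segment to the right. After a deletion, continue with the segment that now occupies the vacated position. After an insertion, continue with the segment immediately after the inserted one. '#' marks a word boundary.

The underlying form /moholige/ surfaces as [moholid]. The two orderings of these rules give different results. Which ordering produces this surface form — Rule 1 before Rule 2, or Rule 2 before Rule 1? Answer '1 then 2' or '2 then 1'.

1 then 2

Order 1 then 2:
  1 Velar Palatalization: [moholige] → [moholide]
  2 Apocope: [moholide] → [moholid]
  result: [moholid]
Order 2 then 1:
  2 Apocope: [moholige] → [moholig]
  1 Velar Palatalization: no change — [moholig]
  result: [moholig]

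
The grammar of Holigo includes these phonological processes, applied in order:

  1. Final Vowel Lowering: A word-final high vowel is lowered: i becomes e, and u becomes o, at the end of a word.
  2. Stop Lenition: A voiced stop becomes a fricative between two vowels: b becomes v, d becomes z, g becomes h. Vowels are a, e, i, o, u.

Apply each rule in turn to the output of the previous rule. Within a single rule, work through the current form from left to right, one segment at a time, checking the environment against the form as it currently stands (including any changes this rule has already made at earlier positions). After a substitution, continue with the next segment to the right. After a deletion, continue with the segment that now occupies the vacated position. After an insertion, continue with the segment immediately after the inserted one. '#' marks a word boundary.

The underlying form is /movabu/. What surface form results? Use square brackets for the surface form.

[movavo]

1 Final Vowel Lowering: [movabu] → [movabo]
2 Stop Lenition: [movabo] → [movavo]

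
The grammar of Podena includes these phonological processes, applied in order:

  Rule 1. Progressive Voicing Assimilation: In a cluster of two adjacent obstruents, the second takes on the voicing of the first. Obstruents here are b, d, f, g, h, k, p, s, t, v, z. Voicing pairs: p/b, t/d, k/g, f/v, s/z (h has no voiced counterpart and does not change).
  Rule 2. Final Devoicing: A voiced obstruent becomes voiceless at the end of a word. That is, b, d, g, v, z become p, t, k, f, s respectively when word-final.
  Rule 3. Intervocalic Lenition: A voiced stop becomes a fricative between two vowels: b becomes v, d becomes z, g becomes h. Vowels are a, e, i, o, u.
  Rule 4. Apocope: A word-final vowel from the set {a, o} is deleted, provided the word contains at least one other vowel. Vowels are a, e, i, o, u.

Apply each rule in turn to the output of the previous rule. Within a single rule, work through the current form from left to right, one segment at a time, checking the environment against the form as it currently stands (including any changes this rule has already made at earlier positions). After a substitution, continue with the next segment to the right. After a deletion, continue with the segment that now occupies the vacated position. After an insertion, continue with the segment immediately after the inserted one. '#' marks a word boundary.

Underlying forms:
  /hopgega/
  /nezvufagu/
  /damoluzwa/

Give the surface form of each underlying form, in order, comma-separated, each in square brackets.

/hopgega/:
  Rule 1 Progressive Voicing Assimilation: [hopgega] → [hopkega]
  Rule 2 Final Devoicing: no change — [hopkega]
  Rule 3 Intervocalic Lenition: [hopkega] → [hopkeha]
  Rule 4 Apocope: [hopkeha] → [hopkeh]
/nezvufagu/:
  Rule 1 Progressive Voicing Assimilation: no change — [nezvufagu]
  Rule 2 Final Devoicing: no change — [nezvufagu]
  Rule 3 Intervocalic Lenition: [nezvufagu] → [nezvufahu]
  Rule 4 Apocope: no change — [nezvufahu]
/damoluzwa/:
  Rule 1 Progressive Voicing Assimilation: no change — [damoluzwa]
  Rule 2 Final Devoicing: no change — [damoluzwa]
  Rule 3 Intervocalic Lenition: no change — [damoluzwa]
  Rule 4 Apocope: [damoluzwa] → [damoluzw]

[hopkeh], [nezvufahu], [damoluzw]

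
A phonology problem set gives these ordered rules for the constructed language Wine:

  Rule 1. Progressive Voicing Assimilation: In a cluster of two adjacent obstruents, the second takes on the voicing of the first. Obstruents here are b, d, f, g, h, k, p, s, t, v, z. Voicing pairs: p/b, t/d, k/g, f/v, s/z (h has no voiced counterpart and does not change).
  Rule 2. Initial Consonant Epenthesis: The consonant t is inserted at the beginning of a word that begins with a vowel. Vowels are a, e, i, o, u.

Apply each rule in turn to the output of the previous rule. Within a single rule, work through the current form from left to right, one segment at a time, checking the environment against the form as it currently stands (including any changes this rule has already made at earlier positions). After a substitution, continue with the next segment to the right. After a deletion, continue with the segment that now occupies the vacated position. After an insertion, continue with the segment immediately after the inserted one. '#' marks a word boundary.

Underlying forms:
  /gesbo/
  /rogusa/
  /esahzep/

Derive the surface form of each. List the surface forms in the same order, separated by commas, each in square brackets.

/gesbo/:
  Rule 1 Progressive Voicing Assimilation: [gesbo] → [gespo]
  Rule 2 Initial Consonant Epenthesis: no change — [gespo]
/rogusa/:
  Rule 1 Progressive Voicing Assimilation: no change — [rogusa]
  Rule 2 Initial Consonant Epenthesis: no change — [rogusa]
/esahzep/:
  Rule 1 Progressive Voicing Assimilation: [esahzep] → [esahsep]
  Rule 2 Initial Consonant Epenthesis: [esahsep] → [tesahsep]

[gespo], [rogusa], [tesahsep]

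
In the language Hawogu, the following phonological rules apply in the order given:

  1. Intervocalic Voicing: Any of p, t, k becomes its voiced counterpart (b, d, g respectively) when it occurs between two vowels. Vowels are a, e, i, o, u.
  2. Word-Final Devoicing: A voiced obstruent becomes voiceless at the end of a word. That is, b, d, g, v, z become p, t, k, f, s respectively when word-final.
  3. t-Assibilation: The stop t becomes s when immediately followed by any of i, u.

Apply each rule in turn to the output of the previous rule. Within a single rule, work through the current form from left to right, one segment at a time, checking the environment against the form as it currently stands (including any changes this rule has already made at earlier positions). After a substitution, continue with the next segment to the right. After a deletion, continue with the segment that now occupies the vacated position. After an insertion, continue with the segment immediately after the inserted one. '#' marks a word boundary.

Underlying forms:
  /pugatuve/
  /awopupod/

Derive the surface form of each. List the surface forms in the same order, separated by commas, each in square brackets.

[pugaduve], [awobubot]

/pugatuve/:
  1 Intervocalic Voicing: [pugatuve] → [pugaduve]
  2 Word-Final Devoicing: no change — [pugaduve]
  3 t-Assibilation: no change — [pugaduve]
/awopupod/:
  1 Intervocalic Voicing: [awopupod] → [awobubod]
  2 Word-Final Devoicing: [awobubod] → [awobubot]
  3 t-Assibilation: no change — [awobubot]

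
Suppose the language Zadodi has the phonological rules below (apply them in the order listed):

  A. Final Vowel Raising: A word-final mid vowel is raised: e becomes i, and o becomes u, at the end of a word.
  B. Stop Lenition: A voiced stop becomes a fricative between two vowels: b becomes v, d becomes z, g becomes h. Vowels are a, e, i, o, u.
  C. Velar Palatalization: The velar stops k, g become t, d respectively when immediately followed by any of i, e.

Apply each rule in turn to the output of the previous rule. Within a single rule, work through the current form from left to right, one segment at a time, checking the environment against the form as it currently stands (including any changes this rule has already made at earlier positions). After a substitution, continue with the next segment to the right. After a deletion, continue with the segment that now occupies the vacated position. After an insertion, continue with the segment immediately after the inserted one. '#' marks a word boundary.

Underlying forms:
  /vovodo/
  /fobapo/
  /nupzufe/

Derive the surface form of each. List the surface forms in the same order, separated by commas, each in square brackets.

/vovodo/:
  A Final Vowel Raising: [vovodo] → [vovodu]
  B Stop Lenition: [vovodu] → [vovozu]
  C Velar Palatalization: no change — [vovozu]
/fobapo/:
  A Final Vowel Raising: [fobapo] → [fobapu]
  B Stop Lenition: [fobapu] → [fovapu]
  C Velar Palatalization: no change — [fovapu]
/nupzufe/:
  A Final Vowel Raising: [nupzufe] → [nupzufi]
  B Stop Lenition: no change — [nupzufi]
  C Velar Palatalization: no change — [nupzufi]

[vovozu], [fovapu], [nupzufi]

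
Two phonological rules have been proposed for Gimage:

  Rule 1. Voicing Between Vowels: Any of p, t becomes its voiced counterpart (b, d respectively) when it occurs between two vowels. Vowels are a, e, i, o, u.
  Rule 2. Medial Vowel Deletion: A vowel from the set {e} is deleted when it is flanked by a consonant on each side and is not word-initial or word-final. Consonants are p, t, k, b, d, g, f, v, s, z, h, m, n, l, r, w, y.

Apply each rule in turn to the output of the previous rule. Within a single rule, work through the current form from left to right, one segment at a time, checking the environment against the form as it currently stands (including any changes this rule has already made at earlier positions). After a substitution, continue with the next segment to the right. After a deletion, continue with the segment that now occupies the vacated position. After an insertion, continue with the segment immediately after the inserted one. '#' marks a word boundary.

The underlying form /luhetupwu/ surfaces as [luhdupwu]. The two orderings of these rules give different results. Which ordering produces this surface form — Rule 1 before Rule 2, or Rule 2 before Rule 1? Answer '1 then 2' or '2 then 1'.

1 then 2

Order 1 then 2:
  1 Voicing Between Vowels: [luhetupwu] → [luhedupwu]
  2 Medial Vowel Deletion: [luhedupwu] → [luhdupwu]
  result: [luhdupwu]
Order 2 then 1:
  2 Medial Vowel Deletion: [luhetupwu] → [luhtupwu]
  1 Voicing Between Vowels: no change — [luhtupwu]
  result: [luhtupwu]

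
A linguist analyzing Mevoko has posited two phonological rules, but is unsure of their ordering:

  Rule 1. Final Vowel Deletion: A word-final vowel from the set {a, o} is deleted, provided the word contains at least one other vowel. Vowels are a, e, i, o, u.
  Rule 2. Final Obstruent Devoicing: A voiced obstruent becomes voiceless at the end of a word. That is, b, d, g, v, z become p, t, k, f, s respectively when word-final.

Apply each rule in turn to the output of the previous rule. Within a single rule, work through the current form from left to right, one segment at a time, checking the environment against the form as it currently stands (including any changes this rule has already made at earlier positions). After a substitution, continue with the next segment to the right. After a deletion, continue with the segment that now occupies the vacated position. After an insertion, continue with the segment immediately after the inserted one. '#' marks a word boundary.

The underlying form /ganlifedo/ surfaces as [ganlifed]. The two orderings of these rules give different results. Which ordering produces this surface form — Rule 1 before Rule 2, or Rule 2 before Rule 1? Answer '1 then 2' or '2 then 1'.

Order 1 then 2:
  1 Final Vowel Deletion: [ganlifedo] → [ganlifed]
  2 Final Obstruent Devoicing: [ganlifed] → [ganlifet]
  result: [ganlifet]
Order 2 then 1:
  2 Final Obstruent Devoicing: no change — [ganlifedo]
  1 Final Vowel Deletion: [ganlifedo] → [ganlifed]
  result: [ganlifed]

2 then 1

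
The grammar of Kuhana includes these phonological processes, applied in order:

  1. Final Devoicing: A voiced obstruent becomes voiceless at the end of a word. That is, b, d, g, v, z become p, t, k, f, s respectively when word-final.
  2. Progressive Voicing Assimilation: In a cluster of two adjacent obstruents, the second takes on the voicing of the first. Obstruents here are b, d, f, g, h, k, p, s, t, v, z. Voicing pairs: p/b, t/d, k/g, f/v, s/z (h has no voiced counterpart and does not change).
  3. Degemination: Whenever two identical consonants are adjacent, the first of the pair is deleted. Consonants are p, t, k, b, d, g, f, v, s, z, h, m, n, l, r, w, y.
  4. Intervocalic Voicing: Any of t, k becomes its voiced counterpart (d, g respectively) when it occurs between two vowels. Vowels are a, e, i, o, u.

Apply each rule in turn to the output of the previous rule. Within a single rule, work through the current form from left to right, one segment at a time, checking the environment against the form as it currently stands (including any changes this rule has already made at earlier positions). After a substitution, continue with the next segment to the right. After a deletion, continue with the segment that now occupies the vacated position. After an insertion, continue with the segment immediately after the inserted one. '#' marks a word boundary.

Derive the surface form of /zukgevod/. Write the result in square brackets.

[zugevot]

1 Final Devoicing: [zukgevod] → [zukgevot]
2 Progressive Voicing Assimilation: [zukgevot] → [zukkevot]
3 Degemination: [zukkevot] → [zukevot]
4 Intervocalic Voicing: [zukevot] → [zugevot]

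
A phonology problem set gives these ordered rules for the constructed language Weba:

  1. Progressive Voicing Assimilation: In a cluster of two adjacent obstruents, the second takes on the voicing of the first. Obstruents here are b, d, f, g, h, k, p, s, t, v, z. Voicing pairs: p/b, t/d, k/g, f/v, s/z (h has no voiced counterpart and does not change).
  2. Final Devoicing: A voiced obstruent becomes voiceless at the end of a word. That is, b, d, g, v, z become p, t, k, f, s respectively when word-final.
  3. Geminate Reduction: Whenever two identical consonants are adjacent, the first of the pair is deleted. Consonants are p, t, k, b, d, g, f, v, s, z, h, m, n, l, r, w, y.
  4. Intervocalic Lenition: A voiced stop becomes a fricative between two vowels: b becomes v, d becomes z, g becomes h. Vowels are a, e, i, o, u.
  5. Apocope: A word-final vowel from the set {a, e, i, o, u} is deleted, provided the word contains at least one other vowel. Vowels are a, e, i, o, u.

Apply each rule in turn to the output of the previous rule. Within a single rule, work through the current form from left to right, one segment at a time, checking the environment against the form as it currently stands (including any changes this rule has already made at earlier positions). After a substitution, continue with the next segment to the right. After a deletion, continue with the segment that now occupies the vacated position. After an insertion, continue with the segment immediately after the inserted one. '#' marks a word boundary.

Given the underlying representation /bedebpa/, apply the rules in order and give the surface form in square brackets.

1 Progressive Voicing Assimilation: [bedebpa] → [bedebba]
2 Final Devoicing: no change — [bedebba]
3 Geminate Reduction: [bedebba] → [bedeba]
4 Intervocalic Lenition: [bedeba] → [bezeva]
5 Apocope: [bezeva] → [bezev]

[bezev]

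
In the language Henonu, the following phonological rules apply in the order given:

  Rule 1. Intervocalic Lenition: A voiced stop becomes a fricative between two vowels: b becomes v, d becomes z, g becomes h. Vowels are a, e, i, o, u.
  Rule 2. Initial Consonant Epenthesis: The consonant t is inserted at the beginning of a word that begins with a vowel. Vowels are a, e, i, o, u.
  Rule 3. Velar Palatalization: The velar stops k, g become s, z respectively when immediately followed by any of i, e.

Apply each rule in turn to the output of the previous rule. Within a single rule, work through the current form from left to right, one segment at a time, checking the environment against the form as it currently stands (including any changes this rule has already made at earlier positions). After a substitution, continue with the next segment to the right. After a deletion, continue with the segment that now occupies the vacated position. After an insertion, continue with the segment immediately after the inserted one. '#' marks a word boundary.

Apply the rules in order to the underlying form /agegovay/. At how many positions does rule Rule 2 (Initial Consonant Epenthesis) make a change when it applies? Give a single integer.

Rule 1 Intervocalic Lenition: [agegovay] → [ahehovay]
Rule 2 Initial Consonant Epenthesis: [ahehovay] → [tahehovay]
Rule 3 Velar Palatalization: no change — [tahehovay]
Rule Rule 2 changed 1 position(s).

1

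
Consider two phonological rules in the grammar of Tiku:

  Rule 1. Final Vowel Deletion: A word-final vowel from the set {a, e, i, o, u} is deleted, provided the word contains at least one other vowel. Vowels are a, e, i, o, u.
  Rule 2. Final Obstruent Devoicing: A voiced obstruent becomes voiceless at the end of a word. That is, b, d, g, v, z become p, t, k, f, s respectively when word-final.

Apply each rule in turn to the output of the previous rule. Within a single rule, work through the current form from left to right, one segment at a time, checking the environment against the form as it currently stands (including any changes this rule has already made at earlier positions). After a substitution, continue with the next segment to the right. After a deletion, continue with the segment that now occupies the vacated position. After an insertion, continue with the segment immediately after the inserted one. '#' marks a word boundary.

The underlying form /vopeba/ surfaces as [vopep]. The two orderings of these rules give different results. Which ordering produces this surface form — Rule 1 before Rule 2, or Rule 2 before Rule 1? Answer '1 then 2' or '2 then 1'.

Order 1 then 2:
  1 Final Vowel Deletion: [vopeba] → [vopeb]
  2 Final Obstruent Devoicing: [vopeb] → [vopep]
  result: [vopep]
Order 2 then 1:
  2 Final Obstruent Devoicing: no change — [vopeba]
  1 Final Vowel Deletion: [vopeba] → [vopeb]
  result: [vopeb]

1 then 2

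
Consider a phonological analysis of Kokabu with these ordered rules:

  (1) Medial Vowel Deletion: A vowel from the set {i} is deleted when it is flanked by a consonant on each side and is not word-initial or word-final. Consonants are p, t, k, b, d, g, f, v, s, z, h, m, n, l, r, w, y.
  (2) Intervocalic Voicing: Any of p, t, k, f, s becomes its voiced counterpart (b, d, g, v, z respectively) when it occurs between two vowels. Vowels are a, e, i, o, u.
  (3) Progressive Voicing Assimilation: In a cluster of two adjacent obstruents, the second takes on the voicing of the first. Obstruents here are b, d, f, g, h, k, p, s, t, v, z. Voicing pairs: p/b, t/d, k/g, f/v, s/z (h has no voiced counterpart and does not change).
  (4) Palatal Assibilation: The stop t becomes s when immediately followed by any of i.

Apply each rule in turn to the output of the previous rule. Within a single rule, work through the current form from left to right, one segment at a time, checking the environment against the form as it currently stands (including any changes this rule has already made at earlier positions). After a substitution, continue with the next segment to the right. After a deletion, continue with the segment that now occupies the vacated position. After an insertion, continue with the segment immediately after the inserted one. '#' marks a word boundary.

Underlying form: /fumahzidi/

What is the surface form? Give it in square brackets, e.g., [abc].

(1) Medial Vowel Deletion: [fumahzidi] → [fumahzdi]
(2) Intervocalic Voicing: no change — [fumahzdi]
(3) Progressive Voicing Assimilation: [fumahzdi] → [fumahsti]
(4) Palatal Assibilation: [fumahsti] → [fumahssi]

[fumahssi]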